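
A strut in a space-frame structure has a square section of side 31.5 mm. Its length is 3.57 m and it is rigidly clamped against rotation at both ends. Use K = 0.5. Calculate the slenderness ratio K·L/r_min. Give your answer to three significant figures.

λ ≈ 196

For a square r = a/√12 = 31.5/√12 = 9.093 mm
L_e = K·L = 0.5 × 3.57 m = 1.785 m = 1785.0 mm
λ = L_e / r_min = 1785.0 / 9.093 = 196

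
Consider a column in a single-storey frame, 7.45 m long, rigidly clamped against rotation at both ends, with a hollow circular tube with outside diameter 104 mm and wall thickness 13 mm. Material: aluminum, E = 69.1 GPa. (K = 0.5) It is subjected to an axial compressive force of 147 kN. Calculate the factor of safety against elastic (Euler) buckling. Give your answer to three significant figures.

n ≈ 1.31

Inner diameter d_i = 104 − 2×13 = 78.00 mm
I = π(d_o⁴ − d_i⁴)/64 = π(104⁴ − 78.00⁴)/64 = 3.926×10^6 mm⁴
I = 3.926×10^6 mm⁴ = 3.926×10^-6 m⁴
Effective length L_e = K·L = 0.5 × 7.45 = 3.725 m
P_cr = π²EI / L_e² = π² × 69.1×10⁹ × 3.926×10^-6 / 3.725² = 1.929×10^5 N
Factor of safety n = P_cr / P = 192.94 / 147 = 1.31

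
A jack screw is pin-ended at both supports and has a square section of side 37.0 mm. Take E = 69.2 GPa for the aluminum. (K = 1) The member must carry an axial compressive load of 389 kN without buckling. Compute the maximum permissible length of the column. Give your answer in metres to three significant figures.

I = a⁴/12 = 37.0⁴/12 = 1.562×10^5 mm⁴
I = 1.562×10^-7 m⁴
At the buckling limit P_cr = P = 3.890×10^5 N
From P_cr = π²EI/(K·L)²:  L = (1/K)·√(π²EI/P_cr) = (1/1)·√(π²×6.92×10^10×1.562×10^-7/3.890×10^5)
L = 0.524 m

L_max ≈ 0.524 m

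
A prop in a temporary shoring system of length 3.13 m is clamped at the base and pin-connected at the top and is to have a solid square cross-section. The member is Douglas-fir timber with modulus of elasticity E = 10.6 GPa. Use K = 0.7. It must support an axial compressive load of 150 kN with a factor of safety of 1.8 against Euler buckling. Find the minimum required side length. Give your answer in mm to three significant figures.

a ≈ 110 mm

Required P_cr = n·P = 1.8 × 150 = 270.0 kN
L_e = K·L = 0.7 × 3.13 = 2.191 m
Required I = P_cr·L_e²/(π²E) = 2.700×10^5 × 2.191² / (π² × 1.06×10^10) = 1.239×10^-5 m⁴
I_req = 1.239×10^7 mm⁴
Solid square: I = a⁴/12  ⇒  a = (12I)^(1/4) = (12×1.239×10^7)^(1/4) = 110 mm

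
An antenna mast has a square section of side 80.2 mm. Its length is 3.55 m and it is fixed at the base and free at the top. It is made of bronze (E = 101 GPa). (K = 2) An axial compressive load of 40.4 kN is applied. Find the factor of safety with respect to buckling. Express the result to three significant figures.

I = a⁴/12 = 80.2⁴/12 = 3.448×10^6 mm⁴
I = 3.448×10^6 mm⁴ = 3.448×10^-6 m⁴
Effective length L_e = K·L = 2 × 3.55 = 7.100 m
P_cr = π²EI / L_e² = π² × 101×10⁹ × 3.448×10^-6 / 7.100² = 6.817×10^4 N
Factor of safety n = P_cr / P = 68.174 / 40.4 = 1.69

n ≈ 1.69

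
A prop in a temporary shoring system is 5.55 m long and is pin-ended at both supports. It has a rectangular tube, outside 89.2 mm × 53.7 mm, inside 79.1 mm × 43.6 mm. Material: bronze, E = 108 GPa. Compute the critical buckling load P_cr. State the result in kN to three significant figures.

P_cr ≈ 20.9 kN

Weak-axis I_min = (h_o·b_o³ − h_i·b_i³)/12 with b_o = 53.7, b_i = 43.60 mm (shorter outer/inner sides).
I_min = (89.2×53.7³ − 79.10×43.60³)/12 = 6.048×10^5 mm⁴
I = 6.048×10^5 mm⁴ = 6.048×10^-7 m⁴
Effective length L_e = K·L = 1 × 5.55 = 5.550 m
P_cr = π²EI / L_e² = π² × 108×10⁹ × 6.048×10^-7 / 5.550² = 2.093×10^4 N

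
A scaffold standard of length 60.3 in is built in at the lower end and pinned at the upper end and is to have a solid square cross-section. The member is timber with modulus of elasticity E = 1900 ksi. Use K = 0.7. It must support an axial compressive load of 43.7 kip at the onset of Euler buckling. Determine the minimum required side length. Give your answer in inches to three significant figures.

a ≈ 2.66 in

L_e = K·L = 0.7 × 60.3 = 42.21 in
Required I = P_cr·L_e²/(π²E) = 4.370×10^4 × 42.21² / (π² × 1.90×10^6) = 4.152 in⁴
Solid square: I = a⁴/12  ⇒  a = (12I)^(1/4) = (12×4.152)^(1/4) = 2.66 in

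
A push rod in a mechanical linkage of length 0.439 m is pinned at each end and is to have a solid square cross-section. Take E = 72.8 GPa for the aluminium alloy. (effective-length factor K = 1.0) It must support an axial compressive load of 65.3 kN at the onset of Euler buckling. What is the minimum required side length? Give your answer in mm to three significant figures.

a ≈ 21.4 mm

L_e = K·L = 1 × 0.439 = 0.4390 m
Required I = P_cr·L_e²/(π²E) = 6.530×10^4 × 0.4390² / (π² × 7.28×10^10) = 1.752×10^-8 m⁴
I_req = 1.752×10^4 mm⁴
Solid square: I = a⁴/12  ⇒  a = (12I)^(1/4) = (12×1.752×10^4)^(1/4) = 21.4 mm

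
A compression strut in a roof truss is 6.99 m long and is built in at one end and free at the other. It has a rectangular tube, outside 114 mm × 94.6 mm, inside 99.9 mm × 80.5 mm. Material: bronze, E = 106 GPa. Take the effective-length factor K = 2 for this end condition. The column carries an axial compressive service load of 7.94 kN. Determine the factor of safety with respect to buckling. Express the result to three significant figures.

n ≈ 2.49

Weak-axis I_min = (h_o·b_o³ − h_i·b_i³)/12 with b_o = 94.6, b_i = 80.50 mm (shorter outer/inner sides).
I_min = (114×94.6³ − 99.90×80.50³)/12 = 3.700×10^6 mm⁴
I = 3.700×10^6 mm⁴ = 3.700×10^-6 m⁴
Effective length L_e = K·L = 2 × 6.99 = 13.98 m
P_cr = π²EI / L_e² = π² × 106×10⁹ × 3.700×10^-6 / 13.98² = 1.980×10^4 N
Factor of safety n = P_cr / P = 19.805 / 7.94 = 2.49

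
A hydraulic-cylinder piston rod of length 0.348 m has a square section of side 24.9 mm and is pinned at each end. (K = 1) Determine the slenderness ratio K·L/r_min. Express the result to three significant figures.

For a square r = a/√12 = 24.9/√12 = 7.188 mm
L_e = K·L = 1 × 0.348 m = 0.3480 m = 348.00 mm
λ = L_e / r_min = 348.00 / 7.188 = 48.4

λ ≈ 48.4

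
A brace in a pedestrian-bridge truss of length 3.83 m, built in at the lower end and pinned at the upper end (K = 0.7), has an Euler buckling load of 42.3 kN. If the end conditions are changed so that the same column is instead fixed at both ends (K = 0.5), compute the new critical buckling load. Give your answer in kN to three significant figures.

P_cr ∝ 1/K², so P_cr,new = P_cr,old × (K_old/K_new)² = 42.3 × (0.7/0.5)²
= 42.3 × 1.960 = 82.9 kN

P_cr ≈ 82.9 kN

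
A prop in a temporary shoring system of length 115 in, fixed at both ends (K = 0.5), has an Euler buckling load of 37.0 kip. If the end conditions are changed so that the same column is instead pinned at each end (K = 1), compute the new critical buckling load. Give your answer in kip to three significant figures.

P_cr ≈ 9.25 kip

P_cr ∝ 1/K², so P_cr,new = P_cr,old × (K_old/K_new)² = 37.0 × (0.5/1)²
= 37.0 × 0.2500 = 9.25 kip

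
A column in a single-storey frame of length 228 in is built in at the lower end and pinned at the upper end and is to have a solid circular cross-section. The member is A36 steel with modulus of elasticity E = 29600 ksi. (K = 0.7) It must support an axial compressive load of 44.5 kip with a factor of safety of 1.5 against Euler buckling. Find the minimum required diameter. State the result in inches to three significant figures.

d ≈ 3.30 in

Required P_cr = n·P = 1.5 × 44.5 = 66.75 kip
L_e = K·L = 0.7 × 228 = 159.6 in
Required I = P_cr·L_e²/(π²E) = 6.675×10^4 × 159.6² / (π² × 2.96×10^7) = 5.820 in⁴
Solid circle: I = πd⁴/64  ⇒  d = (64I/π)^(1/4) = (64×5.820/π)^(1/4) = 3.30 in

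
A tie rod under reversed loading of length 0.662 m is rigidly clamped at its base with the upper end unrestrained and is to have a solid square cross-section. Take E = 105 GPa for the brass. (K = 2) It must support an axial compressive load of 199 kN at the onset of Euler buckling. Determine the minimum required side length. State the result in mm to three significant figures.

L_e = K·L = 2 × 0.662 = 1.324 m
Required I = P_cr·L_e²/(π²E) = 1.990×10^5 × 1.324² / (π² × 1.05×10^11) = 3.366×10^-7 m⁴
I_req = 3.366×10^5 mm⁴
Solid square: I = a⁴/12  ⇒  a = (12I)^(1/4) = (12×3.366×10^5)^(1/4) = 44.8 mm

a ≈ 44.8 mm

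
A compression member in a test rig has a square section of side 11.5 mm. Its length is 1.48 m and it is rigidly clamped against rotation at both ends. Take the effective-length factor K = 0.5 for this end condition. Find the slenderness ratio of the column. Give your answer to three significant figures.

λ ≈ 223

For a square r = a/√12 = 11.5/√12 = 3.320 mm
L_e = K·L = 0.5 × 1.48 m = 0.7400 m = 740.00 mm
λ = L_e / r_min = 740.00 / 3.320 = 223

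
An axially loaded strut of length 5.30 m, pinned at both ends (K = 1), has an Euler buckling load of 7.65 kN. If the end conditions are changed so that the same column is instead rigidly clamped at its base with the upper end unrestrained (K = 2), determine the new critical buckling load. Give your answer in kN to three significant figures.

P_cr ∝ 1/K², so P_cr,new = P_cr,old × (K_old/K_new)² = 7.65 × (1/2)²
= 7.65 × 0.2500 = 1.91 kN

P_cr ≈ 1.91 kN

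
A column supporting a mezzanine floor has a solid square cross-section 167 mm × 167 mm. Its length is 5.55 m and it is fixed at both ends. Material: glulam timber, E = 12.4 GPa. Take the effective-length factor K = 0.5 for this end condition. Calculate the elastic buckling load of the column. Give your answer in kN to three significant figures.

P_cr ≈ 1030 kN

I = a⁴/12 = 167⁴/12 = 6.482×10^7 mm⁴
I = 6.482×10^7 mm⁴ = 6.482×10^-5 m⁴
Effective length L_e = K·L = 0.5 × 5.55 = 2.775 m
P_cr = π²EI / L_e² = π² × 12.4×10⁹ × 6.482×10^-5 / 2.775² = 1.030×10^6 N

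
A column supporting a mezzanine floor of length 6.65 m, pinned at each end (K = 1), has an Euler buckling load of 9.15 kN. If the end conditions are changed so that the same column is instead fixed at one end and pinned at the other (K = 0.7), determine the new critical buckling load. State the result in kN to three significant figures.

P_cr ≈ 18.7 kN

P_cr ∝ 1/K², so P_cr,new = P_cr,old × (K_old/K_new)² = 9.15 × (1/0.7)²
= 9.15 × 2.041 = 18.7 kN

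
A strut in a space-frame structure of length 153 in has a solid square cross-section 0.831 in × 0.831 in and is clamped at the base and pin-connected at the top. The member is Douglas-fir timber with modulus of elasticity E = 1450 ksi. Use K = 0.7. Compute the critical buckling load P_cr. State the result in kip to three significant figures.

P_cr ≈ 0.0496 kip

I = a⁴/12 = 0.831⁴/12 = 3.974×10^-2 in⁴
Effective length L_e = K·L = 0.7 × 153 = 107.1 in
P_cr = π²EI / L_e² = π² × 1450×10³ × 3.974×10^-2 / 107.1² = 49.58 lb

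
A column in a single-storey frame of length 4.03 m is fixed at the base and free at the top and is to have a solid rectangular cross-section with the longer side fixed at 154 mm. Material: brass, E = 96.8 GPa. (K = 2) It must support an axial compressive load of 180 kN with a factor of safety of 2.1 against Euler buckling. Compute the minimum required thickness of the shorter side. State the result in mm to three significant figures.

Required P_cr = n·P = 2.1 × 180 = 378.0 kN
L_e = K·L = 2 × 4.03 = 8.060 m
Required I = P_cr·L_e²/(π²E) = 3.780×10^5 × 8.060² / (π² × 9.68×10^10) = 2.570×10^-5 m⁴
I_req = 2.570×10^7 mm⁴
Rectangle, weak axis: I_min = h·b³/12 with h = 154 mm fixed  ⇒  b = (12I/h)^(1/3) = 126 mm

b ≈ 126 mm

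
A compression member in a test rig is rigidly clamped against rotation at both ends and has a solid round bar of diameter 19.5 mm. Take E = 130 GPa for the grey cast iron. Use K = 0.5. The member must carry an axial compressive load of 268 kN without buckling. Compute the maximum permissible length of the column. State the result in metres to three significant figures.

I = πd⁴/64 = π×19.5⁴/64 = 7.098×10^3 mm⁴
I = 7.098×10^-9 m⁴
At the buckling limit P_cr = P = 2.680×10^5 N
From P_cr = π²EI/(K·L)²:  L = (1/K)·√(π²EI/P_cr) = (1/0.5)·√(π²×1.30×10^11×7.098×10^-9/2.680×10^5)
L = 0.369 m

L_max ≈ 0.369 m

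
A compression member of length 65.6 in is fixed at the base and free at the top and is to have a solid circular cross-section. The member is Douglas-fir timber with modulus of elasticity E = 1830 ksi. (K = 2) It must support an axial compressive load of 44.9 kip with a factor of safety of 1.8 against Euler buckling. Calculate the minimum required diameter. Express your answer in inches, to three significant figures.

Required P_cr = n·P = 1.8 × 44.9 = 80.82 kip
L_e = K·L = 2 × 65.6 = 131.2 in
Required I = P_cr·L_e²/(π²E) = 8.082×10^4 × 131.2² / (π² × 1.83×10^6) = 77.03 in⁴
Solid circle: I = πd⁴/64  ⇒  d = (64I/π)^(1/4) = (64×77.03/π)^(1/4) = 6.29 in

d ≈ 6.29 in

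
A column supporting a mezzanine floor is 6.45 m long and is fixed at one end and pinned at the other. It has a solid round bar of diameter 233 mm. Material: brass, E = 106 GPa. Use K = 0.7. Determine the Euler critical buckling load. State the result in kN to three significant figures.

P_cr ≈ 7420 kN

I = πd⁴/64 = π×233⁴/64 = 1.447×10^8 mm⁴
I = 1.447×10^8 mm⁴ = 1.447×10^-4 m⁴
Effective length L_e = K·L = 0.7 × 6.45 = 4.515 m
P_cr = π²EI / L_e² = π² × 106×10⁹ × 1.447×10^-4 / 4.515² = 7.425×10^6 N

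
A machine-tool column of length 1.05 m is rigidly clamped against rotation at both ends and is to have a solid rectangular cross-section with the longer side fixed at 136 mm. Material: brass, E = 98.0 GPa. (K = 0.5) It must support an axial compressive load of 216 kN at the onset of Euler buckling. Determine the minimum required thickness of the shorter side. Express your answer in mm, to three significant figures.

b ≈ 17.6 mm

L_e = K·L = 0.5 × 1.05 = 0.5250 m
Required I = P_cr·L_e²/(π²E) = 2.160×10^5 × 0.5250² / (π² × 9.80×10^10) = 6.155×10^-8 m⁴
I_req = 6.155×10^4 mm⁴
Rectangle, weak axis: I_min = h·b³/12 with h = 136 mm fixed  ⇒  b = (12I/h)^(1/3) = 17.6 mm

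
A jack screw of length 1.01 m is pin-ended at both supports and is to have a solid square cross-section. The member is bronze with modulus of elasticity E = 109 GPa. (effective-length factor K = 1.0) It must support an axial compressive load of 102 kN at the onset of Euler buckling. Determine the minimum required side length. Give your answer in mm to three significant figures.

a ≈ 32.8 mm

L_e = K·L = 1 × 1.01 = 1.010 m
Required I = P_cr·L_e²/(π²E) = 1.020×10^5 × 1.010² / (π² × 1.09×10^11) = 9.672×10^-8 m⁴
I_req = 9.672×10^4 mm⁴
Solid square: I = a⁴/12  ⇒  a = (12I)^(1/4) = (12×9.672×10^4)^(1/4) = 32.8 mm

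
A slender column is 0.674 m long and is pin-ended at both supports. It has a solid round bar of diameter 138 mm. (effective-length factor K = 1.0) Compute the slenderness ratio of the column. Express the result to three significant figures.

λ ≈ 19.5

For a solid circle r = d/4 = 138/4 = 34.50 mm
L_e = K·L = 1 × 0.674 m = 0.6740 m = 674.00 mm
λ = L_e / r_min = 674.00 / 34.50 = 19.5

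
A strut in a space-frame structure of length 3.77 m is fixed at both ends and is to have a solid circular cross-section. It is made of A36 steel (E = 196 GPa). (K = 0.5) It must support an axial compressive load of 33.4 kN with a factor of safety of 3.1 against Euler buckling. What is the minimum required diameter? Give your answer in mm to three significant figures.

d ≈ 44.4 mm

Required P_cr = n·P = 3.1 × 33.4 = 103.5 kN
L_e = K·L = 0.5 × 3.77 = 1.885 m
Required I = P_cr·L_e²/(π²E) = 1.035×10^5 × 1.885² / (π² × 1.96×10^11) = 1.902×10^-7 m⁴
I_req = 1.902×10^5 mm⁴
Solid circle: I = πd⁴/64  ⇒  d = (64I/π)^(1/4) = (64×1.902×10^5/π)^(1/4) = 44.4 mm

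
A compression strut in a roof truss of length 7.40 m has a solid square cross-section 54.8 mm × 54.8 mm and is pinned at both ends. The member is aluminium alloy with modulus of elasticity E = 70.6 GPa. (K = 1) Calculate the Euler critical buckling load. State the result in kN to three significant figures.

P_cr ≈ 9.56 kN

I = a⁴/12 = 54.8⁴/12 = 7.515×10^5 mm⁴
I = 7.515×10^5 mm⁴ = 7.515×10^-7 m⁴
Effective length L_e = K·L = 1 × 7.40 = 7.400 m
P_cr = π²EI / L_e² = π² × 70.6×10⁹ × 7.515×10^-7 / 7.400² = 9.563×10^3 N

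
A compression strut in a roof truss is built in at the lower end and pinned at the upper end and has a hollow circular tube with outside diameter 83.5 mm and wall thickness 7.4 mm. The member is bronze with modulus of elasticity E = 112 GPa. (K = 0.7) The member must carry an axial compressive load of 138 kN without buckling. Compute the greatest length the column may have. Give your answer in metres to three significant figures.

L_max ≈ 4.60 m

Inner diameter d_i = 83.5 − 2×7.4 = 68.70 mm
I = π(d_o⁴ − d_i⁴)/64 = π(83.5⁴ − 68.70⁴)/64 = 1.293×10^6 mm⁴
I = 1.293×10^-6 m⁴
At the buckling limit P_cr = P = 1.380×10^5 N
From P_cr = π²EI/(K·L)²:  L = (1/K)·√(π²EI/P_cr) = (1/0.7)·√(π²×1.12×10^11×1.293×10^-6/1.380×10^5)
L = 4.60 m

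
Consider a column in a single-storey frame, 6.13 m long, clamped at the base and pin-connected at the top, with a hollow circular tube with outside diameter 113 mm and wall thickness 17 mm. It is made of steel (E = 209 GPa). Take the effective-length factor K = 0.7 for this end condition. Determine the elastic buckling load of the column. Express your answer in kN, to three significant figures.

Inner diameter d_i = 113 − 2×17 = 79.00 mm
I = π(d_o⁴ − d_i⁴)/64 = π(113⁴ − 79.00⁴)/64 = 6.092×10^6 mm⁴
I = 6.092×10^6 mm⁴ = 6.092×10^-6 m⁴
Effective length L_e = K·L = 0.7 × 6.13 = 4.291 m
P_cr = π²EI / L_e² = π² × 209×10⁹ × 6.092×10^-6 / 4.291² = 6.824×10^5 N

P_cr ≈ 682 kN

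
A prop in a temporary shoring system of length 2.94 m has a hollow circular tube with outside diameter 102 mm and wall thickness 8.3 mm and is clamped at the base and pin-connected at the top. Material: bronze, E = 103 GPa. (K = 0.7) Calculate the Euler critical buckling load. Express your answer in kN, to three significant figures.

Inner diameter d_i = 102 − 2×8.3 = 85.40 mm
I = π(d_o⁴ − d_i⁴)/64 = π(102⁴ − 85.40⁴)/64 = 2.702×10^6 mm⁴
I = 2.702×10^6 mm⁴ = 2.702×10^-6 m⁴
Effective length L_e = K·L = 0.7 × 2.94 = 2.058 m
P_cr = π²EI / L_e² = π² × 103×10⁹ × 2.702×10^-6 / 2.058² = 6.486×10^5 N

P_cr ≈ 649 kN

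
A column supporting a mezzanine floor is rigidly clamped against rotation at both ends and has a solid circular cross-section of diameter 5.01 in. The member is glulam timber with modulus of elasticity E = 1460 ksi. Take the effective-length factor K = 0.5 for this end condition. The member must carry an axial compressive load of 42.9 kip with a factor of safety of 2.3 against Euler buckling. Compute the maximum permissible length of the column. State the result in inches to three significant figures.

I = πd⁴/64 = π×5.01⁴/64 = 30.93 in⁴
Required critical load P_cr = n·P = 2.3 × 42.9 = 98.67 kip = 9.867×10^4 lb
From P_cr = π²EI/(K·L)²:  L = (1/K)·√(π²EI/P_cr) = (1/0.5)·√(π²×1.46×10^6×30.93/9.867×10^4)
L = 134 in

L_max ≈ 134 in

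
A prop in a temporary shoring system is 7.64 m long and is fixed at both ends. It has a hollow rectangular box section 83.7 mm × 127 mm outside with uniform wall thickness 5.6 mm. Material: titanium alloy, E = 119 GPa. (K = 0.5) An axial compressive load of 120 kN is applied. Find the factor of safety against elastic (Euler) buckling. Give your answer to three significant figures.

Inner dimensions: h_i = 127 − 2×5.6 = 115.8 mm, b_i = 83.7 − 2×5.6 = 72.50 mm
Weak-axis I_min = (h_o·b_o³ − h_i·b_i³)/12 with b_o = 83.7, b_i = 72.50 mm (shorter outer/inner sides).
I_min = (127×83.7³ − 115.8×72.50³)/12 = 2.528×10^6 mm⁴
I = 2.528×10^6 mm⁴ = 2.528×10^-6 m⁴
Effective length L_e = K·L = 0.5 × 7.64 = 3.820 m
P_cr = π²EI / L_e² = π² × 119×10⁹ × 2.528×10^-6 / 3.820² = 2.035×10^5 N
Factor of safety n = P_cr / P = 203.50 / 120 = 1.70

n ≈ 1.70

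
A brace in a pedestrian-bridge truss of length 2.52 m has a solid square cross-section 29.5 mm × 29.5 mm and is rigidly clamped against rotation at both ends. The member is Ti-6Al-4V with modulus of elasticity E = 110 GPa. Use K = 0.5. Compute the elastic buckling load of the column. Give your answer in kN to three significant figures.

P_cr ≈ 43.2 kN

I = a⁴/12 = 29.5⁴/12 = 6.311×10^4 mm⁴
I = 6.311×10^4 mm⁴ = 6.311×10^-8 m⁴
Effective length L_e = K·L = 0.5 × 2.52 = 1.260 m
P_cr = π²EI / L_e² = π² × 110×10⁹ × 6.311×10^-8 / 1.260² = 4.316×10^4 N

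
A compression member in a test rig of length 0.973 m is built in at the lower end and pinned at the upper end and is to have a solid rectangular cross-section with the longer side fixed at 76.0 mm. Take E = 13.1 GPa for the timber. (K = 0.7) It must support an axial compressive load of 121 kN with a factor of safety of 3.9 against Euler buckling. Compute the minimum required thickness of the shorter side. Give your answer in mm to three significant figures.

Required P_cr = n·P = 3.9 × 121 = 471.9 kN
L_e = K·L = 0.7 × 0.973 = 0.6811 m
Required I = P_cr·L_e²/(π²E) = 4.719×10^5 × 0.6811² / (π² × 1.31×10^10) = 1.693×10^-6 m⁴
I_req = 1.693×10^6 mm⁴
Rectangle, weak axis: I_min = h·b³/12 with h = 76.0 mm fixed  ⇒  b = (12I/h)^(1/3) = 64.4 mm

b ≈ 64.4 mm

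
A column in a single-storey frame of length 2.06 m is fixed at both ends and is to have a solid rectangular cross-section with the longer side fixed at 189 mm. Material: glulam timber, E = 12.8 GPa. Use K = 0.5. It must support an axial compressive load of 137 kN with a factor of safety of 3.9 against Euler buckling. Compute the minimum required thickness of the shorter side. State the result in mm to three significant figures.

b ≈ 65.8 mm

Required P_cr = n·P = 3.9 × 137 = 534.3 kN
L_e = K·L = 0.5 × 2.06 = 1.030 m
Required I = P_cr·L_e²/(π²E) = 5.343×10^5 × 1.030² / (π² × 1.28×10^10) = 4.487×10^-6 m⁴
I_req = 4.487×10^6 mm⁴
Rectangle, weak axis: I_min = h·b³/12 with h = 189 mm fixed  ⇒  b = (12I/h)^(1/3) = 65.8 mm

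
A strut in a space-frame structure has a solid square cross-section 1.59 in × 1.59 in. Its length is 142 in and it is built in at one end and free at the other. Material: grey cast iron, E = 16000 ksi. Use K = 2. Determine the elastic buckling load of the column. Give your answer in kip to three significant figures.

P_cr ≈ 1.04 kip

I = a⁴/12 = 1.59⁴/12 = 0.5326 in⁴
Effective length L_e = K·L = 2 × 142 = 284.0 in
P_cr = π²EI / L_e² = π² × 16000×10³ × 0.5326 / 284.0² = 1.043×10^3 lb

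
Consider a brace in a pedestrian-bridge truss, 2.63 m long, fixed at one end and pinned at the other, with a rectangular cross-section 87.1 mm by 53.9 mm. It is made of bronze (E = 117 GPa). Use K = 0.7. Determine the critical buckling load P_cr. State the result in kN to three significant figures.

Buckling occurs about the weak axis: I_min = h·b³/12 with b = 53.9 mm (the shorter side).
I_min = 87.1×53.9³/12 = 1.137×10^6 mm⁴
I = 1.137×10^6 mm⁴ = 1.137×10^-6 m⁴
Effective length L_e = K·L = 0.7 × 2.63 = 1.841 m
P_cr = π²EI / L_e² = π² × 117×10⁹ × 1.137×10^-6 / 1.841² = 3.872×10^5 N

P_cr ≈ 387 kN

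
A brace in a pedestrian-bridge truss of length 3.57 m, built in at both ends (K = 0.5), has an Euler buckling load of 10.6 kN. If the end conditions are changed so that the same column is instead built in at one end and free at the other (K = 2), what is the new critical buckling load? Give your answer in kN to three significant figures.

P_cr ∝ 1/K², so P_cr,new = P_cr,old × (K_old/K_new)² = 10.6 × (0.5/2)²
= 10.6 × 0.06250 = 0.662 kN

P_cr ≈ 0.662 kN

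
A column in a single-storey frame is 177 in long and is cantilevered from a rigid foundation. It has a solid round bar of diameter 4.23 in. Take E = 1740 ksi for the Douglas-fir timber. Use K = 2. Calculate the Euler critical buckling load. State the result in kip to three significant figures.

P_cr ≈ 2.15 kip

I = πd⁴/64 = π×4.23⁴/64 = 15.72 in⁴
Effective length L_e = K·L = 2 × 177 = 354.0 in
P_cr = π²EI / L_e² = π² × 1740×10³ × 15.72 / 354.0² = 2.154×10^3 lb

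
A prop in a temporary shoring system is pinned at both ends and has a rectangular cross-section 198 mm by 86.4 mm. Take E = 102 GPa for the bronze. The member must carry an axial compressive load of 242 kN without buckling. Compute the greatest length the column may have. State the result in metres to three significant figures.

Buckling occurs about the weak axis: I_min = h·b³/12 with b = 86.4 mm (the shorter side).
I_min = 198×86.4³/12 = 1.064×10^7 mm⁴
I = 1.064×10^-5 m⁴
At the buckling limit P_cr = P = 2.420×10^5 N
From P_cr = π²EI/(K·L)²:  L = (1/K)·√(π²EI/P_cr) = (1/1)·√(π²×1.02×10^11×1.064×10^-5/2.420×10^5)
L = 6.65 m

L_max ≈ 6.65 m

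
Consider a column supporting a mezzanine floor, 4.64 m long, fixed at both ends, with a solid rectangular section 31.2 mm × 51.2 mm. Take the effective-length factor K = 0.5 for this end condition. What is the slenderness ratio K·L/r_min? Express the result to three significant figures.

λ ≈ 258

Buckling occurs about the weak axis: I_min = h·b³/12 with b = 31.2 mm (the shorter side).
I_min = 51.2×31.2³/12 = 1.296×10^5 mm⁴
A = 1.597×10^3 mm²;  r_min = √(I/A) = √(1.296×10^5/1.597×10^3) = 9.007 mm
L_e = K·L = 0.5 × 4.64 m = 2.320 m = 2320.0 mm
λ = L_e / r_min = 2320.0 / 9.007 = 258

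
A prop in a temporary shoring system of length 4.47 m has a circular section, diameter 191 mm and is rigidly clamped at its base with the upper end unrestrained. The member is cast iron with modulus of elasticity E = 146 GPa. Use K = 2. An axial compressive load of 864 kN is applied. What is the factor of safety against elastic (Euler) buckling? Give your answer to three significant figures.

n ≈ 1.36

I = πd⁴/64 = π×191⁴/64 = 6.533×10^7 mm⁴
I = 6.533×10^7 mm⁴ = 6.533×10^-5 m⁴
Effective length L_e = K·L = 2 × 4.47 = 8.940 m
P_cr = π²EI / L_e² = π² × 146×10⁹ × 6.533×10^-5 / 8.940² = 1.178×10^6 N
Factor of safety n = P_cr / P = 1177.8 / 864 = 1.36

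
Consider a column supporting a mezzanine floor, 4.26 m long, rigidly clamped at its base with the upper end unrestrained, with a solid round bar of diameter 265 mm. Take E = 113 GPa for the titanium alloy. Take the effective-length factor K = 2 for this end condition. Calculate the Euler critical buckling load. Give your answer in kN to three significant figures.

I = πd⁴/64 = π×265⁴/64 = 2.421×10^8 mm⁴
I = 2.421×10^8 mm⁴ = 2.421×10^-4 m⁴
Effective length L_e = K·L = 2 × 4.26 = 8.520 m
P_cr = π²EI / L_e² = π² × 113×10⁹ × 2.421×10^-4 / 8.520² = 3.719×10^6 N

P_cr ≈ 3720 kN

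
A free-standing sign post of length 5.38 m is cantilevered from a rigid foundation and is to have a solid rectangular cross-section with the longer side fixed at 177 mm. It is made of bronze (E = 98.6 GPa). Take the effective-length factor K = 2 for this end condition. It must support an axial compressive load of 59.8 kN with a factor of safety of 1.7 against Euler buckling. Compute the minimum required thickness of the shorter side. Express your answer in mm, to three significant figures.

b ≈ 93.6 mm

Required P_cr = n·P = 1.7 × 59.8 = 101.7 kN
L_e = K·L = 2 × 5.38 = 10.76 m
Required I = P_cr·L_e²/(π²E) = 1.017×10^5 × 10.76² / (π² × 9.86×10^10) = 1.209×10^-5 m⁴
I_req = 1.209×10^7 mm⁴
Rectangle, weak axis: I_min = h·b³/12 with h = 177 mm fixed  ⇒  b = (12I/h)^(1/3) = 93.6 mm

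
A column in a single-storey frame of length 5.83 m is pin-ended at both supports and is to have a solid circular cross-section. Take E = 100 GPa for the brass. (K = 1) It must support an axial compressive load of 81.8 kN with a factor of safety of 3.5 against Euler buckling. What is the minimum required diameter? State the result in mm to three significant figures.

Required P_cr = n·P = 3.5 × 81.8 = 286.3 kN
L_e = K·L = 1 × 5.83 = 5.830 m
Required I = P_cr·L_e²/(π²E) = 2.863×10^5 × 5.830² / (π² × 1.00×10^11) = 9.860×10^-6 m⁴
I_req = 9.860×10^6 mm⁴
Solid circle: I = πd⁴/64  ⇒  d = (64I/π)^(1/4) = (64×9.860×10^6/π)^(1/4) = 119 mm

d ≈ 119 mm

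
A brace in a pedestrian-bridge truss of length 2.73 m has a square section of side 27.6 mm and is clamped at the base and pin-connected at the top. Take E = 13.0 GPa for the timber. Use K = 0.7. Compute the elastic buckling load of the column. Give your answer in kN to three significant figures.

I = a⁴/12 = 27.6⁴/12 = 4.836×10^4 mm⁴
I = 4.836×10^4 mm⁴ = 4.836×10^-8 m⁴
Effective length L_e = K·L = 0.7 × 2.73 = 1.911 m
P_cr = π²EI / L_e² = π² × 13.0×10⁹ × 4.836×10^-8 / 1.911² = 1.699×10^3 N

P_cr ≈ 1.70 kN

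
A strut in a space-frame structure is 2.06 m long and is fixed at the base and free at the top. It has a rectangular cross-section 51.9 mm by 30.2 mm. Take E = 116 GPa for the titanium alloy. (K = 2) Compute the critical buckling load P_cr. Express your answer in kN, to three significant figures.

P_cr ≈ 8.03 kN

Buckling occurs about the weak axis: I_min = h·b³/12 with b = 30.2 mm (the shorter side).
I_min = 51.9×30.2³/12 = 1.191×10^5 mm⁴
I = 1.191×10^5 mm⁴ = 1.191×10^-7 m⁴
Effective length L_e = K·L = 2 × 2.06 = 4.120 m
P_cr = π²EI / L_e² = π² × 116×10⁹ × 1.191×10^-7 / 4.120² = 8.035×10^3 N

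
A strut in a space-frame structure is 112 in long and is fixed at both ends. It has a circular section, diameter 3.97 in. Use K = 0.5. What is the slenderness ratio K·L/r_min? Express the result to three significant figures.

For a solid circle r = d/4 = 3.97/4 = 0.9925 in
L_e = K·L = 0.5 × 112 = 56.00 in
λ = L_e / r_min = 56.000 / 0.9925 = 56.4

λ ≈ 56.4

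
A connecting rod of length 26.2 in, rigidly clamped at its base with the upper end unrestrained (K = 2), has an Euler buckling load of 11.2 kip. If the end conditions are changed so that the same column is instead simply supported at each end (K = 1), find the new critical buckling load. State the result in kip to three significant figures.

P_cr ≈ 44.8 kip

P_cr ∝ 1/K², so P_cr,new = P_cr,old × (K_old/K_new)² = 11.2 × (2/1)²
= 11.2 × 4.000 = 44.8 kip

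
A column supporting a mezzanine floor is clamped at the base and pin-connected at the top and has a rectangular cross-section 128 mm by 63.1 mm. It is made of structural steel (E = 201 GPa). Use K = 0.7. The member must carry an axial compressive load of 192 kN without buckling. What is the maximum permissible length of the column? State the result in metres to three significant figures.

Buckling occurs about the weak axis: I_min = h·b³/12 with b = 63.1 mm (the shorter side).
I_min = 128×63.1³/12 = 2.680×10^6 mm⁴
I = 2.680×10^-6 m⁴
At the buckling limit P_cr = P = 1.920×10^5 N
From P_cr = π²EI/(K·L)²:  L = (1/K)·√(π²EI/P_cr) = (1/0.7)·√(π²×2.01×10^11×2.680×10^-6/1.920×10^5)
L = 7.52 m

L_max ≈ 7.52 m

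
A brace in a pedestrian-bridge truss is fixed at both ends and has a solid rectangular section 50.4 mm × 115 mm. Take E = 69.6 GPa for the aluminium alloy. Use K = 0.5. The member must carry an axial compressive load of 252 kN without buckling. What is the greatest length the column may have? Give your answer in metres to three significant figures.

L_max ≈ 3.66 m

Buckling occurs about the weak axis: I_min = h·b³/12 with b = 50.4 mm (the shorter side).
I_min = 115×50.4³/12 = 1.227×10^6 mm⁴
I = 1.227×10^-6 m⁴
At the buckling limit P_cr = P = 2.520×10^5 N
From P_cr = π²EI/(K·L)²:  L = (1/K)·√(π²EI/P_cr) = (1/0.5)·√(π²×6.96×10^10×1.227×10^-6/2.520×10^5)
L = 3.66 m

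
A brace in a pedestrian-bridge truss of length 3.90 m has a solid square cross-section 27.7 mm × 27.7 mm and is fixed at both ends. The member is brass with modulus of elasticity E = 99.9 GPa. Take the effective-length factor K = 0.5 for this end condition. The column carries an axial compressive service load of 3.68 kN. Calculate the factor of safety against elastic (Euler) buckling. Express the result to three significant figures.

n ≈ 3.46

I = a⁴/12 = 27.7⁴/12 = 4.906×10^4 mm⁴
I = 4.906×10^4 mm⁴ = 4.906×10^-8 m⁴
Effective length L_e = K·L = 0.5 × 3.90 = 1.950 m
P_cr = π²EI / L_e² = π² × 99.9×10⁹ × 4.906×10^-8 / 1.950² = 1.272×10^4 N
Factor of safety n = P_cr / P = 12.721 / 3.68 = 3.46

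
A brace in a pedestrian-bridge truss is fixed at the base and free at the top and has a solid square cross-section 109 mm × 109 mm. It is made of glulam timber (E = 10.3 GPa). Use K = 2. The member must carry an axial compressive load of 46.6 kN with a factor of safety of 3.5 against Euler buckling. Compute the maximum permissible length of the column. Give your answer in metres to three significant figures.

I = a⁴/12 = 109⁴/12 = 1.176×10^7 mm⁴
I = 1.176×10^-5 m⁴
Required critical load P_cr = n·P = 3.5 × 46.6 = 163.1 kN = 1.631×10^5 N
From P_cr = π²EI/(K·L)²:  L = (1/K)·√(π²EI/P_cr) = (1/2)·√(π²×1.03×10^10×1.176×10^-5/1.631×10^5)
L = 1.35 m

L_max ≈ 1.35 m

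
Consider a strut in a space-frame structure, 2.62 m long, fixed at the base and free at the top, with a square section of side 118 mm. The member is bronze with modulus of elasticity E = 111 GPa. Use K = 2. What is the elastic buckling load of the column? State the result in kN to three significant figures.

I = a⁴/12 = 118⁴/12 = 1.616×10^7 mm⁴
I = 1.616×10^7 mm⁴ = 1.616×10^-5 m⁴
Effective length L_e = K·L = 2 × 2.62 = 5.240 m
P_cr = π²EI / L_e² = π² × 111×10⁹ × 1.616×10^-5 / 5.240² = 6.446×10^5 N

P_cr ≈ 645 kN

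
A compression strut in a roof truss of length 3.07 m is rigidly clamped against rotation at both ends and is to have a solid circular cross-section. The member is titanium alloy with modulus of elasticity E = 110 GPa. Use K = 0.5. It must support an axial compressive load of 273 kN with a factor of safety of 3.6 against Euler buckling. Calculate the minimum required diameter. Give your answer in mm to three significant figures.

Required P_cr = n·P = 3.6 × 273 = 982.8 kN
L_e = K·L = 0.5 × 3.07 = 1.535 m
Required I = P_cr·L_e²/(π²E) = 9.828×10^5 × 1.535² / (π² × 1.10×10^11) = 2.133×10^-6 m⁴
I_req = 2.133×10^6 mm⁴
Solid circle: I = πd⁴/64  ⇒  d = (64I/π)^(1/4) = (64×2.133×10^6/π)^(1/4) = 81.2 mm

d ≈ 81.2 mm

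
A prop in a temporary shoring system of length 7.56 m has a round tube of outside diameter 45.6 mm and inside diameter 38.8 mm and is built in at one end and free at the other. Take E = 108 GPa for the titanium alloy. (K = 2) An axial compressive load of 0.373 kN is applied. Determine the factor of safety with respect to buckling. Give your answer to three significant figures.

n ≈ 1.26

d_o = 45.6 mm, d_i = 38.8 mm
I = π(d_o⁴ − d_i⁴)/64 = π(45.6⁴ − 38.80⁴)/64 = 1.010×10^5 mm⁴
I = 1.010×10^5 mm⁴ = 1.010×10^-7 m⁴
Effective length L_e = K·L = 2 × 7.56 = 15.12 m
P_cr = π²EI / L_e² = π² × 108×10⁹ × 1.010×10^-7 / 15.12² = 470.9 N
Factor of safety n = P_cr / P = 0.47088 / 0.373 = 1.26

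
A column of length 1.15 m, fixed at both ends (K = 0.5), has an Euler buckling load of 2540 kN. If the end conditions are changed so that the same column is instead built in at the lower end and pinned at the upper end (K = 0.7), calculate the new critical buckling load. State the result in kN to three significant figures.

P_cr ∝ 1/K², so P_cr,new = P_cr,old × (K_old/K_new)² = 2540 × (0.5/0.7)²
= 2540 × 0.5102 = 1300 kN

P_cr ≈ 1300 kN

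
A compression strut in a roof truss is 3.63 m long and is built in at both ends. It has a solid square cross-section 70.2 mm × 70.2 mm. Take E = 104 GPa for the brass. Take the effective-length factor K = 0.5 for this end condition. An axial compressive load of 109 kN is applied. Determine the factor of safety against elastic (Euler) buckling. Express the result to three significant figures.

n ≈ 5.79

I = a⁴/12 = 70.2⁴/12 = 2.024×10^6 mm⁴
I = 2.024×10^6 mm⁴ = 2.024×10^-6 m⁴
Effective length L_e = K·L = 0.5 × 3.63 = 1.815 m
P_cr = π²EI / L_e² = π² × 104×10⁹ × 2.024×10^-6 / 1.815² = 6.306×10^5 N
Factor of safety n = P_cr / P = 630.59 / 109 = 5.79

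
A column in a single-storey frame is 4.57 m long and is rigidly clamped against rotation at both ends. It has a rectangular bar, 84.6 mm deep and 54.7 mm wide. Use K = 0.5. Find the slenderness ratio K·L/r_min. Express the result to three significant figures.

λ ≈ 145

For a rectangle r_min = b/√12 = 54.7/√12 = 15.79 mm
L_e = K·L = 0.5 × 4.57 m = 2.285 m = 2285.0 mm
λ = L_e / r_min = 2285.0 / 15.79 = 145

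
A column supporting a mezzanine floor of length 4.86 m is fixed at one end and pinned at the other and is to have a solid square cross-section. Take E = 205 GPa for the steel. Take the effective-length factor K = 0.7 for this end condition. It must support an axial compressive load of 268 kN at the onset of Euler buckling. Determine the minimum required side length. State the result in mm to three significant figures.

a ≈ 65.5 mm

L_e = K·L = 0.7 × 4.86 = 3.402 m
Required I = P_cr·L_e²/(π²E) = 2.680×10^5 × 3.402² / (π² × 2.05×10^11) = 1.533×10^-6 m⁴
I_req = 1.533×10^6 mm⁴
Solid square: I = a⁴/12  ⇒  a = (12I)^(1/4) = (12×1.533×10^6)^(1/4) = 65.5 mm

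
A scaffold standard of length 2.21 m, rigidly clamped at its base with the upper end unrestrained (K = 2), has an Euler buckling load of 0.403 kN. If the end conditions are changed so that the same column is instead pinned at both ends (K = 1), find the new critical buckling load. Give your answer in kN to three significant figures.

P_cr ≈ 1.61 kN

P_cr ∝ 1/K², so P_cr,new = P_cr,old × (K_old/K_new)² = 0.403 × (2/1)²
= 0.403 × 4.000 = 1.61 kN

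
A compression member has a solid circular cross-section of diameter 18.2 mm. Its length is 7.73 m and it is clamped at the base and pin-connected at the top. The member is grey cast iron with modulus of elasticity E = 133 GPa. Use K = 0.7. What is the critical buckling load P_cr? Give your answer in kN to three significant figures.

I = πd⁴/64 = π×18.2⁴/64 = 5.386×10^3 mm⁴
I = 5.386×10^3 mm⁴ = 5.386×10^-9 m⁴
Effective length L_e = K·L = 0.7 × 7.73 = 5.411 m
P_cr = π²EI / L_e² = π² × 133×10⁹ × 5.386×10^-9 / 5.411² = 241.5 N

P_cr ≈ 0.241 kN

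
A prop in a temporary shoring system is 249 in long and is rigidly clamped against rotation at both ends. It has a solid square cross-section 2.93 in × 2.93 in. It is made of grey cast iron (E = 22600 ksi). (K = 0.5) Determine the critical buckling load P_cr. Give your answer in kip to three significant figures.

P_cr ≈ 88.4 kip

I = a⁴/12 = 2.93⁴/12 = 6.142 in⁴
Effective length L_e = K·L = 0.5 × 249 = 124.5 in
P_cr = π²EI / L_e² = π² × 22600×10³ × 6.142 / 124.5² = 8.838×10^4 lb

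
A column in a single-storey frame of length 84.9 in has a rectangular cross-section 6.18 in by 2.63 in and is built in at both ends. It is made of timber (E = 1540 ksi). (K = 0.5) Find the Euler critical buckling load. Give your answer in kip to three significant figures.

Buckling occurs about the weak axis: I_min = h·b³/12 with b = 2.63 in (the shorter side).
I_min = 6.18×2.63³/12 = 9.369 in⁴
Effective length L_e = K·L = 0.5 × 84.9 = 42.45 in
P_cr = π²EI / L_e² = π² × 1540×10³ × 9.369 / 42.45² = 7.902×10^4 lb

P_cr ≈ 79.0 kip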